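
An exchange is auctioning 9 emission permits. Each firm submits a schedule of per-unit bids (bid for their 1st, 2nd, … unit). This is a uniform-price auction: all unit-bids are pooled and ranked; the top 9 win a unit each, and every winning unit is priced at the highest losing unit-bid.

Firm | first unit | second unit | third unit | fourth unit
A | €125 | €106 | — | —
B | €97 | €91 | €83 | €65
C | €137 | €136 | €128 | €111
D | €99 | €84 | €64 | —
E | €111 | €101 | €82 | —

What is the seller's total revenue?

Pooled unit-bids ranked (top 9): 137 (C-1), 136 (C-2), 128 (C-3), 125 (A-1), 111 (C-4), 111 (E-1), 106 (A-2), 101 (E-2), 99 (D-1)
First bid not allocated: €97.
Allocation: A 2, C 4, D 1, E 2. Every unit priced at €97.
Revenue = 9 × 97 = €873.

Total revenue: €873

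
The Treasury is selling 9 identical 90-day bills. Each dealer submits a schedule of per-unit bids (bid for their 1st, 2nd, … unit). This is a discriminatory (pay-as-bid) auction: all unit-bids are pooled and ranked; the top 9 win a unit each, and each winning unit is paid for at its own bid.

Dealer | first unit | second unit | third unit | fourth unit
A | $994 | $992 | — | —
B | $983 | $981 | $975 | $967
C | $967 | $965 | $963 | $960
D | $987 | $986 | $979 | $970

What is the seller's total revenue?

Merging the schedules and taking the best 9: 994 (A-1), 992 (A-2), 987 (D-1), 986 (D-2), 983 (B-1), 981 (B-2), 979 (D-3), 975 (B-3), 970 (D-4)
Next rejected bid: $967 (not a price — pay-as-bid).
Each winning unit pays its own bid.
Revenue = 994 + 992 + 987 + 986 + 983 + 981 + 979 + 975 + 970 = $8,847.

Total revenue: $8,847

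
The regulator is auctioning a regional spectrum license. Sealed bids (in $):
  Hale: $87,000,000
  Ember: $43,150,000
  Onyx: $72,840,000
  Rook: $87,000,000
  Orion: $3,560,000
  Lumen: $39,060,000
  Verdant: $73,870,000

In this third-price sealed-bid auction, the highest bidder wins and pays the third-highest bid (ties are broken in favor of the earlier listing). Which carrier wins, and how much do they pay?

Bids ranked: 87,000,000 (Hale) > 87,000,000 (Rook) > 73,870,000 (Verdant) > 72,840,000 (Onyx) > 43,150,000 (Ember) > 39,060,000 (Lumen) > …
Hale and Rook tie at $87,000,000; tie-break gives it to Hale.
Hale is highest; pays the third-highest bid, $73,870,000.

Hale pays $73,870,000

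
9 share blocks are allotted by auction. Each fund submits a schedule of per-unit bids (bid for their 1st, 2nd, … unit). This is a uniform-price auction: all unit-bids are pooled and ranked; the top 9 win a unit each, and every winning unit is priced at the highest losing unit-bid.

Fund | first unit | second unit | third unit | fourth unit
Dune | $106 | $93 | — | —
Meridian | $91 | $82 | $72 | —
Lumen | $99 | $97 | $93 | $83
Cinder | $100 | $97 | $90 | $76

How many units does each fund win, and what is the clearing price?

Merging the schedules and taking the best 9: 106 (Dune-1), 100 (Cinder-1), 99 (Lumen-1), 97 (Lumen-2), 97 (Cinder-2), 93 (Dune-2), 93 (Lumen-3), 91 (Meridian-1), 90 (Cinder-3)
Highest rejected unit-bid = $83.
Allocation: Cinder 3, Dune 2, Lumen 3, Meridian 1.

Cinder 3, Dune 2, Lumen 3, Meridian 1; clearing price $83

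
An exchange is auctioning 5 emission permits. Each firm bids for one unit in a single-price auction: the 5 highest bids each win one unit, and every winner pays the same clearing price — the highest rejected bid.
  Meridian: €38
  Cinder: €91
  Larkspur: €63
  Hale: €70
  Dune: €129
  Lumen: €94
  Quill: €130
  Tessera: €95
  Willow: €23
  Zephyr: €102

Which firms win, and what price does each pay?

Quill, Dune, Zephyr, Tessera, Lumen; each pays €91

Ordering the bids: 130 (Quill), 129 (Dune), 102 (Zephyr), 95 (Tessera), 94 (Lumen), 91 (Cinder), 70 (Hale), …
The 5 highest are Quill, Dune, Zephyr, Tessera, Lumen.
First losing bid is Cinder's €91, which sets the uniform price.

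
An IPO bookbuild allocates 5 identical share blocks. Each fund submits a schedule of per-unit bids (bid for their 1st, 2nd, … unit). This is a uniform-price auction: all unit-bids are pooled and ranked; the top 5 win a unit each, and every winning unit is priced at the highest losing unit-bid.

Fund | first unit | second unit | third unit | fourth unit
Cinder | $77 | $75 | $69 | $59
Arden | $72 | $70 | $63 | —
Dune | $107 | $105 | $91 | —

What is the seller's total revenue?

Merging the schedules and taking the best 5: 107 (Dune-1), 105 (Dune-2), 91 (Dune-3), 77 (Cinder-1), 75 (Cinder-2)
First bid not allocated: $72.
Allocation: Cinder 2, Dune 3. Every unit priced at $72.
Revenue = 5 × 72 = $360.

Total revenue: $360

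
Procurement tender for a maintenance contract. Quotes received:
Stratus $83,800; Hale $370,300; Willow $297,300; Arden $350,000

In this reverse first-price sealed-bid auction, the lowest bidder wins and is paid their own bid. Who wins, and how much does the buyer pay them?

Stratus is paid $83,800

Rule: the lowest bidder wins and is paid their own bid.
Bids ranked: 83,800 (Stratus) < 297,300 (Willow) < 350,000 (Arden) < 370,300 (Hale)
Stratus is lowest → is paid own bid, $83,800.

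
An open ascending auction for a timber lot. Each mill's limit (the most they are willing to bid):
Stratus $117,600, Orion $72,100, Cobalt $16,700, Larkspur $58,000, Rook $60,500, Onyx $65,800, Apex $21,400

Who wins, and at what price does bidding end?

Limits ranked: 117,600 (Stratus) > 72,100 (Orion) > 65,800 (Onyx) > 60,500 (Rook) > 58,000 (Larkspur) > 21,400 (Apex) > …
Bidding ends when Orion exits at $72,100; Stratus takes it.

Stratus wins at $72,100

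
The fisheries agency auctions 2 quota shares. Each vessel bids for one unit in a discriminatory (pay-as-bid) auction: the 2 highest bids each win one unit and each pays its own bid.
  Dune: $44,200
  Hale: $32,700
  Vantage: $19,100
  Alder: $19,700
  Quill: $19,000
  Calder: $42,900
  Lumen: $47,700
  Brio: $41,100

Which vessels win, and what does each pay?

Lumen $47,700, Dune $44,200

Bids ranked high→low: 47,700 (Lumen), 44,200 (Dune), 42,900 (Calder), 41,100 (Brio), …
The 2 highest are Lumen, Dune.
Each winner pays its own bid: Lumen $47,700, Dune $44,200.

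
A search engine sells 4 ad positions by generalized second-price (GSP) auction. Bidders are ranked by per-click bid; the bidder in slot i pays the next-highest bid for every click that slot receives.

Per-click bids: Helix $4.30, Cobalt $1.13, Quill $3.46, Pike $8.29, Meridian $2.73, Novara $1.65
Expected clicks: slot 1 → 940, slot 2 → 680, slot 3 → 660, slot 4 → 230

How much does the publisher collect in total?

Per-click bids in order: $8.29 (Pike) > $4.30 (Helix) > $3.46 (Quill) > $2.73 (Meridian) > $1.65 (Novara) > …
Slot 1: Pike pays $4.30 × 940 = $4042.00
Slot 2: Helix pays $3.46 × 680 = $2352.80
Slot 3: Quill pays $2.73 × 660 = $1801.80
Slot 4: Meridian pays $1.65 × 230 = $379.50
Total = $8576.10

Total revenue: $8576.10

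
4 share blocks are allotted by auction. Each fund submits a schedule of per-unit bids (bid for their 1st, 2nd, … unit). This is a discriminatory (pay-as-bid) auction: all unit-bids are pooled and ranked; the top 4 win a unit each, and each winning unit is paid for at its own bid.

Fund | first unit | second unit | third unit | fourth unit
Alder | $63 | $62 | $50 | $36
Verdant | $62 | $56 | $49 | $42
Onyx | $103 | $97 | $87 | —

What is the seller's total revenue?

Pooled unit-bids ranked (top 4): 103 (Onyx-1), 97 (Onyx-2), 87 (Onyx-3), 63 (Alder-1)
Next rejected bid: $62 (not a price — pay-as-bid).
Each winning unit pays its own bid.
Revenue = 103 + 97 + 87 + 63 = $350.

Total revenue: $350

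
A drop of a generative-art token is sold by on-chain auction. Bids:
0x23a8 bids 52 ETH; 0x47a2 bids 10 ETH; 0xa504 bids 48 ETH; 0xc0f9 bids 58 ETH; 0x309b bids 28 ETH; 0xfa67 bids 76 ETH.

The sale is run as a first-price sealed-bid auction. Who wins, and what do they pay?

0xfa67 pays 76 ETH

Bids ranked: 76 (0xfa67) > 58 (0xc0f9) > 52 (0x23a8) > 48 (0xa504) > 28 (0x309b) > 10 (0x47a2)
0xfa67 has the highest bid and pays exactly that: 76 ETH.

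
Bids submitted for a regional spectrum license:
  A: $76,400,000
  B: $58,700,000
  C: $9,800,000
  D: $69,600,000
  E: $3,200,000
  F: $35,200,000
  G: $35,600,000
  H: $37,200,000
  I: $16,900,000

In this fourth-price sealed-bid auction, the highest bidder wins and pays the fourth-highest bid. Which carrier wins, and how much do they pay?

A pays $37,200,000

Fourth-price sealed-bid auction: the highest bidder wins and pays the fourth-highest bid.
Sorting bids: 76,400,000 (A) > 69,600,000 (D) > 58,700,000 (B) > 37,200,000 (H) > 35,600,000 (G) > 35,200,000 (F) > …
A is highest; pays the fourth-highest bid, $37,200,000.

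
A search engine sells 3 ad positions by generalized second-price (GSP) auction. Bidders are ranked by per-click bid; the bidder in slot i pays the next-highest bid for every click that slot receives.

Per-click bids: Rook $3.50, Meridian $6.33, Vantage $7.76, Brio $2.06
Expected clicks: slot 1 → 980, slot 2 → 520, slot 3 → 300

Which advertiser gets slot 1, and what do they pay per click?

Sorting advertisers: $7.76 (Vantage) > $6.33 (Meridian) > $3.50 (Rook) > $2.06 (Brio)
Slot 1 goes to the first-ranked bidder, Vantage, who pays the next bid down: $6.33/click.

Vantage; $6.33 per click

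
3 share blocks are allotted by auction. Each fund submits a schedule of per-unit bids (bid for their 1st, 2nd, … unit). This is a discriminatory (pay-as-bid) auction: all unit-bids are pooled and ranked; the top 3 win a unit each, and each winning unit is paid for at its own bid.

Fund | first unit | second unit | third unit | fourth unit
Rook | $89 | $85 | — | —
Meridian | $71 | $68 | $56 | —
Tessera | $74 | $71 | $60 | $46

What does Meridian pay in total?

All unit-bids, highest first — top 3: 89 (Rook-1), 85 (Rook-2), 74 (Tessera-1)
Next rejected bid: $71 (not a price — pay-as-bid).
Meridian wins no units.

Meridian pays $0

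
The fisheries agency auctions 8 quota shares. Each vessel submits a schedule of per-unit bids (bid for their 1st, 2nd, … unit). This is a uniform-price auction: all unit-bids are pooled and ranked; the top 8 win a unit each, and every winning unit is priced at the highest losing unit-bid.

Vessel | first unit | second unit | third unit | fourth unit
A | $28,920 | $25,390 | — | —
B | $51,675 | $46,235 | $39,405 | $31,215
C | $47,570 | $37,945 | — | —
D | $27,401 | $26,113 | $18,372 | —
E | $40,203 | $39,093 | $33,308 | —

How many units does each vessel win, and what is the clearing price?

All unit-bids, highest first — top 8: 51,675 (B-1), 47,570 (C-1), 46,235 (B-2), 40,203 (E-1), 39,405 (B-3), 39,093 (E-2), 37,945 (C-2), 33,308 (E-3)
First bid not allocated: $31,215.
Allocation: B 3, C 2, E 3.

B 3, C 2, E 3; clearing price $31,215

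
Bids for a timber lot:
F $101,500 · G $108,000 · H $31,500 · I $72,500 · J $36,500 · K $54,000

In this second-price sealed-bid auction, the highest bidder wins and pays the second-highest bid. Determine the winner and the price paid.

Bids in order: 108,000 (G) > 101,500 (F) > 72,500 (I) > 54,000 (K) > 36,500 (J) > 31,500 (H)
G wins with the highest bid; price is set by the runner-up at $101,500.

G pays $101,500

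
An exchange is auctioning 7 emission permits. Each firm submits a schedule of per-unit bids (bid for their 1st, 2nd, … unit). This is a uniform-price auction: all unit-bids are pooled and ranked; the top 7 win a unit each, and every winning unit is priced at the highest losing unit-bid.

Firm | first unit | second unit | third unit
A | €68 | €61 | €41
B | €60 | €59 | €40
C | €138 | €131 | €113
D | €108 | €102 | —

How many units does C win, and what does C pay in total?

C: 3 units, pays €180

Pooled unit-bids ranked (top 7): 138 (C-1), 131 (C-2), 113 (C-3), 108 (D-1), 102 (D-2), 68 (A-1), 61 (A-2)
The (k+1)-th unit-bid is €60.
C wins 3 unit(s) at €60 each.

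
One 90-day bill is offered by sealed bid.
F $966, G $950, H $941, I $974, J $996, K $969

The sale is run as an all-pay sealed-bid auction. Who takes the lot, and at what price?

J pays $996

Bids ranked: 996 (J) > 974 (I) > 969 (K) > 966 (F) > 950 (G) > 941 (H)
J wins with the top bid; all bids are sunk regardless.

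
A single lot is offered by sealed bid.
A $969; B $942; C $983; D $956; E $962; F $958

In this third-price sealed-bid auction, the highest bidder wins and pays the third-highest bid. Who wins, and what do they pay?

C pays $962

Bids in order: 983 (C) > 969 (A) > 962 (E) > 958 (F) > 956 (D) > 942 (B)
C wins; payment is bid #3 in the ranking = $962.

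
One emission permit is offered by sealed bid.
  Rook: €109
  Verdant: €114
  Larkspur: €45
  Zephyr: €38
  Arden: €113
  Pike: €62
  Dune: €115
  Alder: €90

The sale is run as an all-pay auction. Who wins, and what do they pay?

Bids ranked: 115 (Dune) > 114 (Verdant) > 113 (Arden) > 109 (Rook) > 90 (Alder) > 62 (Pike) > …
Dune is highest and takes the item; every bidder forfeits their bid.

Dune pays €115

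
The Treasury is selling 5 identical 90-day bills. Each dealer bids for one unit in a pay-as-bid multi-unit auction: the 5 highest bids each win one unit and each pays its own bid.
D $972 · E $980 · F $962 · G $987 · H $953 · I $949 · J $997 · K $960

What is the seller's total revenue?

Total revenue: $4,898

Bids ranked high→low: 997 (J), 987 (G), 980 (E), 972 (D), 962 (F), 960 (K), 953 (H), …
Winners (5 units): J, G, E, D, F.
Total revenue = 997 + 987 + 980 + 972 + 962 = $4,898.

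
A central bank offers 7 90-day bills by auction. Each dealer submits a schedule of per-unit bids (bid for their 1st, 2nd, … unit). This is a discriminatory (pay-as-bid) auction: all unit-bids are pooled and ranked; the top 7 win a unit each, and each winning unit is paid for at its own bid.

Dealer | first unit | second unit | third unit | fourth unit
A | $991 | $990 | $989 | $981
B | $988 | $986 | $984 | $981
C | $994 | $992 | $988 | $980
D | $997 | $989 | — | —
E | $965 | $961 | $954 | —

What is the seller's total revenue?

All unit-bids, highest first — top 7: 997 (D-1), 994 (C-1), 992 (C-2), 991 (A-1), 990 (A-2), 989 (A-3), 989 (D-2)
Next rejected bid: $988 (not a price — pay-as-bid).
Each winning unit pays its own bid.
Revenue = 997 + 994 + 992 + 991 + 990 + 989 + 989 = $6,942.

Total revenue: $6,942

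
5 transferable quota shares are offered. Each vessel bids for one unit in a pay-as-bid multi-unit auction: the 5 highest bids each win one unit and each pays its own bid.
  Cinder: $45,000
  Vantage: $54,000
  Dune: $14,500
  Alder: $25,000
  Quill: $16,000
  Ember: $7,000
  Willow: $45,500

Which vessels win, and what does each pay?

Vantage $54,000, Willow $45,500, Cinder $45,000, Alder $25,000, Quill $16,000

Bids ranked high→low: 54,000 (Vantage), 45,500 (Willow), 45,000 (Cinder), 25,000 (Alder), 16,000 (Quill), 14,500 (Dune), 7,000 (Ember)
Winners (5 units): Vantage, Willow, Cinder, Alder, Quill.
Each winner pays its own bid: Vantage $54,000, Willow $45,500, Cinder $45,000, Alder $25,000, Quill $16,000.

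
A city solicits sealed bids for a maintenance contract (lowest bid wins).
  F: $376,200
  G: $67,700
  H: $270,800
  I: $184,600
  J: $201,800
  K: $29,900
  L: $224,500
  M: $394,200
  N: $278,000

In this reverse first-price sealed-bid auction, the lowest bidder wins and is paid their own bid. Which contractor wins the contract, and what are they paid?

Rule: the lowest bidder wins and is paid their own bid.
Sorting bids: 29,900 (K) < 67,700 (G) < 184,600 (I) < 201,800 (J) < 224,500 (L) < 270,800 (H) < …
K has the lowest bid and is paid exactly that: $29,900.

K is paid $29,900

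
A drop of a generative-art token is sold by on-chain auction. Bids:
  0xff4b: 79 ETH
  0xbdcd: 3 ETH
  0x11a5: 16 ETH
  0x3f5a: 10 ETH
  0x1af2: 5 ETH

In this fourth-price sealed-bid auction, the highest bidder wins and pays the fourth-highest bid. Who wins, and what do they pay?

0xff4b pays 5 ETH

Rule: the highest bidder wins and pays the fourth-highest bid.
Bids in order: 79 (0xff4b) > 16 (0x11a5) > 10 (0x3f5a) > 5 (0x1af2) > 3 (0xbdcd)
0xff4b wins; payment is bid #4 in the ranking = 5 ETH.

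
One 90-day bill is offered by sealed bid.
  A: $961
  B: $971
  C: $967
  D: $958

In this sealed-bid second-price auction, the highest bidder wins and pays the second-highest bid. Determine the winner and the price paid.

B pays $967

Sorting bids: 971 (B) > 967 (C) > 961 (A) > 958 (D)
Second-price: B pays C's bid of $967.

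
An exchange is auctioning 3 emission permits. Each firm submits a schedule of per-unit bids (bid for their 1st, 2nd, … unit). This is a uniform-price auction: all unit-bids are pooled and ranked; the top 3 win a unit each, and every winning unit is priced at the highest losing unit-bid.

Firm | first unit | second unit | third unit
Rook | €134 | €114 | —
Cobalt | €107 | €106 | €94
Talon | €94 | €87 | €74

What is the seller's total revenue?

Pooled unit-bids ranked (top 3): 134 (Rook-1), 114 (Rook-2), 107 (Cobalt-1)
First bid not allocated: €106.
Allocation: Cobalt 1, Rook 2. Every unit priced at €106.
Revenue = 3 × 106 = €318.

Total revenue: €318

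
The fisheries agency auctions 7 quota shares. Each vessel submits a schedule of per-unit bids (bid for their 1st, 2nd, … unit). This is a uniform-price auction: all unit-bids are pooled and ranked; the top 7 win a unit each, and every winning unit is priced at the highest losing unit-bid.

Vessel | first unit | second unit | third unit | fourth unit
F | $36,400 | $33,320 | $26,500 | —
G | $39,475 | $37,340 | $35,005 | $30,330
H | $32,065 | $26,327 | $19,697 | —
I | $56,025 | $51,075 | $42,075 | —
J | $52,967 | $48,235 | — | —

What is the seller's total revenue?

Total revenue: $254,800

All unit-bids, highest first — top 7: 56,025 (I-1), 52,967 (J-1), 51,075 (I-2), 48,235 (J-2), 42,075 (I-3), 39,475 (G-1), 37,340 (G-2)
The (k+1)-th unit-bid is $36,400.
Allocation: G 2, I 3, J 2. Every unit priced at $36,400.
Revenue = 7 × 36,400 = $254,800.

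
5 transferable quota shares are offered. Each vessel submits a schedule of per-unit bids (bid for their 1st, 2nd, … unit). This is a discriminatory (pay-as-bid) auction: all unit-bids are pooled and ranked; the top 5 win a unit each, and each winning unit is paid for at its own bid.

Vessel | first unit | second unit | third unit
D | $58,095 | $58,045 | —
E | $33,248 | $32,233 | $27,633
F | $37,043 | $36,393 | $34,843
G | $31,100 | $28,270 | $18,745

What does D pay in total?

Merging the schedules and taking the best 5: 58,095 (D-1), 58,045 (D-2), 37,043 (F-1), 36,393 (F-2), 34,843 (F-3)
Next rejected bid: $33,248 (not a price — pay-as-bid).
D's winning unit-bids: 58,095 + 58,045 = $116,140.

D pays $116,140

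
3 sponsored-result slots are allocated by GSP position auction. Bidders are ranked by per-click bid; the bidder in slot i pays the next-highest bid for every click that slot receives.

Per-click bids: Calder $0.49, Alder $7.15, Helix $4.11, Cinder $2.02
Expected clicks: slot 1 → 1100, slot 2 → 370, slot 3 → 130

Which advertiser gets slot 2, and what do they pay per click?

Helix; $2.02 per click

Ranked by bid: $7.15 (Alder) > $4.11 (Helix) > $2.02 (Cinder) > $0.49 (Calder)
Slot 2 goes to the second-ranked bidder, Helix, who pays the next bid down: $2.02/click.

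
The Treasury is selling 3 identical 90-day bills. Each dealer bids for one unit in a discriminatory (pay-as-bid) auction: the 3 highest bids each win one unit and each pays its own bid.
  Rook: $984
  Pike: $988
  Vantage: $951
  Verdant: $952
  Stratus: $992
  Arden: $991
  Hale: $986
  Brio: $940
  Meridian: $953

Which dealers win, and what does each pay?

Stratus $992, Arden $991, Pike $988

Ordering the bids: 992 (Stratus), 991 (Arden), 988 (Pike), 986 (Hale), 984 (Rook), …
The 3 highest are Stratus, Arden, Pike.
Each winner pays its own bid: Stratus $992, Arden $991, Pike $988.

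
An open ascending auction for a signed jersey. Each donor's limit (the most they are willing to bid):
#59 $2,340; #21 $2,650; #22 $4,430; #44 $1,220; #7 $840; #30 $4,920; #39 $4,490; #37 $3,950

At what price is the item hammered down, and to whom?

Open ascending-bid auction: the price rises until one bidder remains; the winner pays the price at which the last rival dropped out.
Sorting limits: 4,920 (#30) > 4,490 (#39) > 4,430 (#22) > 3,950 (#37) > 2,650 (#21) > 2,340 (#59) > …
Bidding ends when #39 exits at $4,490; #30 takes it.

#30 wins at $4,490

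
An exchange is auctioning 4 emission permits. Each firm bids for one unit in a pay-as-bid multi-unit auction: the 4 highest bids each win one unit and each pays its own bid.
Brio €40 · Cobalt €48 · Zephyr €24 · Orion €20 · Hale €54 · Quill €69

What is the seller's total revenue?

Total revenue: €211

Sorting: 69 (Quill), 54 (Hale), 48 (Cobalt), 40 (Brio), 24 (Zephyr), 20 (Orion)
Top 4: Quill, Hale, Cobalt, Brio.
Total revenue = 69 + 54 + 48 + 40 = €211.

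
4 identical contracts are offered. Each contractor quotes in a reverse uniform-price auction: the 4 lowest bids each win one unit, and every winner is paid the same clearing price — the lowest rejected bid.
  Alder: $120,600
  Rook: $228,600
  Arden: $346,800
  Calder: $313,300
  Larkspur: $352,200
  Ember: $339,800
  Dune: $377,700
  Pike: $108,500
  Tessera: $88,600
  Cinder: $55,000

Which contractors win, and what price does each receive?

Ordering the bids: 55,000 (Cinder), 88,600 (Tessera), 108,500 (Pike), 120,600 (Alder), 228,600 (Rook), 313,300 (Calder), …
Lowest 4: Cinder, Tessera, Pike, Alder.
Lowest unsuccessful bid: $228,600 → clearing price.

Cinder, Tessera, Pike, Alder; each is paid $228,600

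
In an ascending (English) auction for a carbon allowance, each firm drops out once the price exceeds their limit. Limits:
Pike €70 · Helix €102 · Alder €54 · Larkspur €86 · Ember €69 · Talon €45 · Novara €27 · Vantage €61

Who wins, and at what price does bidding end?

Limits in order: 102 (Helix) > 86 (Larkspur) > 70 (Pike) > 69 (Ember) > 61 (Vantage) > 54 (Alder) > …
Bidding ends when Larkspur exits at €86; Helix takes it.

Helix wins at €86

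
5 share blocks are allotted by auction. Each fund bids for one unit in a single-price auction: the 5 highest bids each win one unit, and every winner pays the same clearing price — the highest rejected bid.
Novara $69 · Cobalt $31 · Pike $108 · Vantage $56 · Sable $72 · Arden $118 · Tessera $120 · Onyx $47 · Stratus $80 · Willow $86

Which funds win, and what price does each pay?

Sorting: 120 (Tessera), 118 (Arden), 108 (Pike), 86 (Willow), 80 (Stratus), 72 (Sable), 69 (Novara), …
The 5 highest are Tessera, Arden, Pike, Willow, Stratus.
First losing bid is Sable's $72, which sets the uniform price.

Tessera, Arden, Pike, Willow, Stratus; each pays $72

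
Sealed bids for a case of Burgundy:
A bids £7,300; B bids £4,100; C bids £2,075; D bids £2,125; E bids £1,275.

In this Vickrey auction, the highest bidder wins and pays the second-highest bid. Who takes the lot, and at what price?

A pays £4,100

Rule: the highest bidder wins and pays the second-highest bid.
Bids in order: 7,300 (A) > 4,100 (B) > 2,125 (D) > 2,075 (C) > 1,275 (E)
Second-price: A pays B's bid of £4,100.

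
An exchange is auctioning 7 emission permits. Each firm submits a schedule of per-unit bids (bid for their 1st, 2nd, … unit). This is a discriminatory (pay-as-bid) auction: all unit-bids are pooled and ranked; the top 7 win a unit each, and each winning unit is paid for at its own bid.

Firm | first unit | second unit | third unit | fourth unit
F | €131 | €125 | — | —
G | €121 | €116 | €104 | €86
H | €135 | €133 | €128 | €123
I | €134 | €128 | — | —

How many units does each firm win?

Pooled unit-bids ranked (top 7): 135 (H-1), 134 (I-1), 133 (H-2), 131 (F-1), 128 (H-3), 128 (I-2), 125 (F-2)
Next rejected bid: €123 (not a price — pay-as-bid).
Allocation: F 2, H 3, I 2.

F 2, H 3, I 2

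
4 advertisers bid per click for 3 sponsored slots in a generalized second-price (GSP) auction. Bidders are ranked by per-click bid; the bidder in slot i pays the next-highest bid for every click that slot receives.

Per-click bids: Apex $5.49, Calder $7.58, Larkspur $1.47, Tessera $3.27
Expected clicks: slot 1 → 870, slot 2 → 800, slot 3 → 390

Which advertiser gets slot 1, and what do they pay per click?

Sorting advertisers: $7.58 (Calder) > $5.49 (Apex) > $3.27 (Tessera) > $1.47 (Larkspur)
Slot 1 goes to the first-ranked bidder, Calder, who pays the next bid down: $5.49/click.

Calder; $5.49 per click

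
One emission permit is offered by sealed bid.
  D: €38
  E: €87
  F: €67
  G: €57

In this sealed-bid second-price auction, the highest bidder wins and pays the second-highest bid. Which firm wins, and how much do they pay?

E pays €67

Sealed-bid second-price auction: the highest bidder wins and pays the second-highest bid.
Bids ranked: 87 (E) > 67 (F) > 57 (G) > 38 (D)
E wins with the highest bid; price is set by the runner-up at €67.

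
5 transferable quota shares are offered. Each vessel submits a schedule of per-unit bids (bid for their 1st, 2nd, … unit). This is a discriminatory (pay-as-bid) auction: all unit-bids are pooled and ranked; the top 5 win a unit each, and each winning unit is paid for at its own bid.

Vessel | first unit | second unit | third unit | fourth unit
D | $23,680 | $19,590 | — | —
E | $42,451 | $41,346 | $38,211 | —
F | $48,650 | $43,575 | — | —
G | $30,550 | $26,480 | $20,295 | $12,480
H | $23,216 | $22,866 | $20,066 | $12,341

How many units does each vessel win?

E 3, F 2

Merging the schedules and taking the best 5: 48,650 (F-1), 43,575 (F-2), 42,451 (E-1), 41,346 (E-2), 38,211 (E-3)
Next rejected bid: $30,550 (not a price — pay-as-bid).
Allocation: E 3, F 2.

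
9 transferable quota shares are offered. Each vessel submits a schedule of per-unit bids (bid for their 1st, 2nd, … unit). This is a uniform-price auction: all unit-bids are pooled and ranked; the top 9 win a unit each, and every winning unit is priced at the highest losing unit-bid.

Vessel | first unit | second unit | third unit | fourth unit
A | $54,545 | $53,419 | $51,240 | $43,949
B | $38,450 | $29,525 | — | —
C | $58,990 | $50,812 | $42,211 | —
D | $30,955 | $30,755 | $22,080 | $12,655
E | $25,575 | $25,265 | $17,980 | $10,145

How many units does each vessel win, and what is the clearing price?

Merging the schedules and taking the best 9: 58,990 (C-1), 54,545 (A-1), 53,419 (A-2), 51,240 (A-3), 50,812 (C-2), 43,949 (A-4), 42,211 (C-3), 38,450 (B-1), 30,955 (D-1)
Highest rejected unit-bid = $30,755.
Allocation: A 4, B 1, C 3, D 1.

A 4, B 1, C 3, D 1; clearing price $30,755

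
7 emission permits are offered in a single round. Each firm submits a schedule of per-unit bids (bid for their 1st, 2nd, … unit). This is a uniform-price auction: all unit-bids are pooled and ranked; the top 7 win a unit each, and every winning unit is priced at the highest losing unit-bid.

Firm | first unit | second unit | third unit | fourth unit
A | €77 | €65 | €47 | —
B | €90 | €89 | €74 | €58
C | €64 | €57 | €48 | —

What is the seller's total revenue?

All unit-bids, highest first — top 7: 90 (B-1), 89 (B-2), 77 (A-1), 74 (B-3), 65 (A-2), 64 (C-1), 58 (B-4)
The (k+1)-th unit-bid is €57.
Allocation: A 2, B 4, C 1. Every unit priced at €57.
Revenue = 7 × 57 = €399.

Total revenue: €399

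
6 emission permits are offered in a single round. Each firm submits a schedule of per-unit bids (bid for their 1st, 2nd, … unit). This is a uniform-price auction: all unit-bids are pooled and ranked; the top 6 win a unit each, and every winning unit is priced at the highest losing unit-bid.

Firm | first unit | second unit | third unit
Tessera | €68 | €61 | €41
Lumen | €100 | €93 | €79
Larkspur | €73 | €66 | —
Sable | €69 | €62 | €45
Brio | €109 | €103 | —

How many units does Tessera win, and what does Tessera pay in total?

Tessera: 0 units, pays €0

Merging the schedules and taking the best 6: 109 (Brio-1), 103 (Brio-2), 100 (Lumen-1), 93 (Lumen-2), 79 (Lumen-3), 73 (Larkspur-1)
Highest rejected unit-bid = €69.
Tessera wins 0 unit(s) at €69 each.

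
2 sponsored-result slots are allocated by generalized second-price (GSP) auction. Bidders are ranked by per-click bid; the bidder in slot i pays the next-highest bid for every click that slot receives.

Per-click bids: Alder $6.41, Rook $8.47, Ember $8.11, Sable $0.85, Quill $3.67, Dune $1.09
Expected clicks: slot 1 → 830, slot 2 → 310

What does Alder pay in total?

Sorting advertisers: $8.47 (Rook) > $8.11 (Ember) > $6.41 (Alder) > …
Alder ranks below slot 2 → no slot, pays nothing.

Alder pays $0.00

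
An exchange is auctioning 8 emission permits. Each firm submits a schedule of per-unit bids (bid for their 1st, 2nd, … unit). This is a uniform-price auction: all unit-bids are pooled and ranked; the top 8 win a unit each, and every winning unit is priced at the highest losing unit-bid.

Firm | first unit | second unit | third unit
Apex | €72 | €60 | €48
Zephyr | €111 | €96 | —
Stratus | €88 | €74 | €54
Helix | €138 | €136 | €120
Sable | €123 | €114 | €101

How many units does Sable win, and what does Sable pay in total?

Sable: 3 units, pays €264

Pooled unit-bids ranked (top 8): 138 (Helix-1), 136 (Helix-2), 123 (Sable-1), 120 (Helix-3), 114 (Sable-2), 111 (Zephyr-1), 101 (Sable-3), 96 (Zephyr-2)
Highest rejected unit-bid = €88.
Sable wins 3 unit(s) at €88 each.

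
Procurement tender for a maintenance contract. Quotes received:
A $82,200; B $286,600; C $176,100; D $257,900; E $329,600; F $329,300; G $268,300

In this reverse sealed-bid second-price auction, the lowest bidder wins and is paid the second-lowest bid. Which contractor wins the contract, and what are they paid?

Bids ranked: 82,200 (A) < 176,100 (C) < 257,900 (D) < 268,300 (G) < 286,600 (B) < 329,300 (F) < …
A is lowest; is paid the second-lowest bid, $176,100.

A is paid $176,100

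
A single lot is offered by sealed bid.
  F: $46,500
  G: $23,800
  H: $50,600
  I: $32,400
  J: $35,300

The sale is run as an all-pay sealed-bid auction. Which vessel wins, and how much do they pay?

Rule: the highest bidder wins the item, but every bidder pays their own bid.
Bids in order: 50,600 (H) > 46,500 (F) > 35,300 (J) > 32,400 (I) > 23,800 (G)
H wins with the top bid; all bids are sunk regardless.

H pays $50,600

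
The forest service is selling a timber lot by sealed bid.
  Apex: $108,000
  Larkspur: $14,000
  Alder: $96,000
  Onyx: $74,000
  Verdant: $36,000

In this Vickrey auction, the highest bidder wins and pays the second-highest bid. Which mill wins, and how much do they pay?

Apex pays $96,000

Rule: the highest bidder wins and pays the second-highest bid.
Bids in order: 108,000 (Apex) > 96,000 (Alder) > 74,000 (Onyx) > 36,000 (Verdant) > 14,000 (Larkspur)
Second-price: Apex pays Alder's bid of $96,000.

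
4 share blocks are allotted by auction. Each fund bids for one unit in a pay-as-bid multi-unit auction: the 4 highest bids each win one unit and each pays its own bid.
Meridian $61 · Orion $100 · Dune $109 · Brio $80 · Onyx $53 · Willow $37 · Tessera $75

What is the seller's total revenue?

Total revenue: $364

Sorting: 109 (Dune), 100 (Orion), 80 (Brio), 75 (Tessera), 61 (Meridian), 53 (Onyx), …
Winners (4 units): Dune, Orion, Brio, Tessera.
Total revenue = 109 + 100 + 80 + 75 = $364.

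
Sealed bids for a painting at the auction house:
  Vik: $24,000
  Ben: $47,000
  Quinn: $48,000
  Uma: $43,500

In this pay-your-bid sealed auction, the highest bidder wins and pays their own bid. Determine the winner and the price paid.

Quinn pays $48,000

Bids in order: 48,000 (Quinn) > 47,000 (Ben) > 43,500 (Uma) > 24,000 (Vik)
Quinn has the highest bid and pays exactly that: $48,000.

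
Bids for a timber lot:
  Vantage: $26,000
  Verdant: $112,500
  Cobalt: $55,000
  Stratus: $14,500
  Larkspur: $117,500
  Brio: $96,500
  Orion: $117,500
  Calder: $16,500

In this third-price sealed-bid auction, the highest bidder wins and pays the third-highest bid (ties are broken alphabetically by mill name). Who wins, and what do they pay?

Larkspur pays $112,500

Sorting bids: 117,500 (Larkspur) > 117,500 (Orion) > 112,500 (Verdant) > 96,500 (Brio) > 55,000 (Cobalt) > 26,000 (Vantage) > …
Larkspur and Orion tie at $117,500; tie-break gives it to Larkspur.
Larkspur wins; payment is bid #3 in the ranking = $112,500.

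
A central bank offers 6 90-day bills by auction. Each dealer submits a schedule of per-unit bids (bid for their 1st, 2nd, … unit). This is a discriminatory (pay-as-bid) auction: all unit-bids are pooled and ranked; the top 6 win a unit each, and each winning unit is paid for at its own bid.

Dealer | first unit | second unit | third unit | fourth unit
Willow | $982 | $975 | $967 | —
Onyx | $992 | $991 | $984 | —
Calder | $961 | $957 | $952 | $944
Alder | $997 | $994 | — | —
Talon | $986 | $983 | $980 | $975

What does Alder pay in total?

Alder pays $1,991

All unit-bids, highest first — top 6: 997 (Alder-1), 994 (Alder-2), 992 (Onyx-1), 991 (Onyx-2), 986 (Talon-1), 984 (Onyx-3)
Next rejected bid: $983 (not a price — pay-as-bid).
Alder's winning unit-bids: 997 + 994 = $1,991.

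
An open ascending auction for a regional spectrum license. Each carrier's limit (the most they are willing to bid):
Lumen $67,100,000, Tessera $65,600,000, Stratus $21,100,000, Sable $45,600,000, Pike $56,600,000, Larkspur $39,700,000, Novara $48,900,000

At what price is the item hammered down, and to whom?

Lumen wins at $65,600,000

Limits in order: 67,100,000 (Lumen) > 65,600,000 (Tessera) > 56,600,000 (Pike) > 48,900,000 (Novara) > 45,600,000 (Sable) > 39,700,000 (Larkspur) > …
Bidding ends when Tessera exits at $65,600,000; Lumen takes it.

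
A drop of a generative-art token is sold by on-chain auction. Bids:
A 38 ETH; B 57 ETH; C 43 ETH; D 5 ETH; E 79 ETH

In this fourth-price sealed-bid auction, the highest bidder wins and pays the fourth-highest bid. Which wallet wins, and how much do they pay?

Rule: the highest bidder wins and pays the fourth-highest bid.
Bids ranked: 79 (E) > 57 (B) > 43 (C) > 38 (A) > 5 (D)
E wins; payment is bid #4 in the ranking = 38 ETH.

E pays 38 ETH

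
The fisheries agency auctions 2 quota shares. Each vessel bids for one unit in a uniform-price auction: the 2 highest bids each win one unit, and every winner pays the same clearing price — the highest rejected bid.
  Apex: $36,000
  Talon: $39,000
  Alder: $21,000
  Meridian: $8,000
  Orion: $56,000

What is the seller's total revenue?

Bids ranked high→low: 56,000 (Orion), 39,000 (Talon), 36,000 (Apex), 21,000 (Alder), …
Winners (2 units): Orion, Talon.
Highest unsuccessful bid: $36,000 → clearing price.
Total revenue = 2 × $36,000 = $72,000.

Total revenue: $72,000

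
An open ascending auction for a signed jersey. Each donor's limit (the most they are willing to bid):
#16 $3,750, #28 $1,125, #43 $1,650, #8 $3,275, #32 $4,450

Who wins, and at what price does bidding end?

Sorting limits: 4,450 (#32) > 3,750 (#16) > 3,275 (#8) > 1,650 (#43) > 1,125 (#28)
#16 is the last rival to drop out, at $3,750; #32 remains and wins at that price.

#32 wins at $3,750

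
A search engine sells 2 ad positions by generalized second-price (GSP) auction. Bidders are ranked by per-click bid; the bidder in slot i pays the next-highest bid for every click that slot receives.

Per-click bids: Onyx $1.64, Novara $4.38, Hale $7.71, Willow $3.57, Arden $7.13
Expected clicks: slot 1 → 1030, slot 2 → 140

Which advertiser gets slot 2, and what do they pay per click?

Arden; $4.38 per click

Per-click bids in order: $7.71 (Hale) > $7.13 (Arden) > $4.38 (Novara) > …
Slot 2 goes to the second-ranked bidder, Arden, who pays the next bid down: $4.38/click.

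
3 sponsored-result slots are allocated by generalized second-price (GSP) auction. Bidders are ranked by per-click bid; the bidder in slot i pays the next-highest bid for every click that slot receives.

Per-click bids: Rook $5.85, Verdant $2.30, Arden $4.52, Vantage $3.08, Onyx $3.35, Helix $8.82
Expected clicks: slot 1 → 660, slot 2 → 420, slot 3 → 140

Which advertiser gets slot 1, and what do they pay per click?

Per-click bids in order: $8.82 (Helix) > $5.85 (Rook) > $4.52 (Arden) > $3.35 (Onyx) > …
Slot 1 goes to the first-ranked bidder, Helix, who pays the next bid down: $5.85/click.

Helix; $5.85 per click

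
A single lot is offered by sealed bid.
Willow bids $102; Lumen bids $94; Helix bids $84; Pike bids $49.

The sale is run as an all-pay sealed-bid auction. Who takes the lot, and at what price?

Willow pays $102

Bids ranked: 102 (Willow) > 94 (Lumen) > 84 (Helix) > 49 (Pike)
Willow is highest and takes the item; every bidder forfeits their bid.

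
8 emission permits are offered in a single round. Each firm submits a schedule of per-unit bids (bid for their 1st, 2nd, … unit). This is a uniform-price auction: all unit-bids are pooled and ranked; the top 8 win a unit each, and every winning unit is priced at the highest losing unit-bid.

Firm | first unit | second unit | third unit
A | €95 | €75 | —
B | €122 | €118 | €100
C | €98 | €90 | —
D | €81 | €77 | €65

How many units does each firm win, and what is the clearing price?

All unit-bids, highest first — top 8: 122 (B-1), 118 (B-2), 100 (B-3), 98 (C-1), 95 (A-1), 90 (C-2), 81 (D-1), 77 (D-2)
The (k+1)-th unit-bid is €75.
Allocation: A 1, B 3, C 2, D 2.

A 1, B 3, C 2, D 2; clearing price €75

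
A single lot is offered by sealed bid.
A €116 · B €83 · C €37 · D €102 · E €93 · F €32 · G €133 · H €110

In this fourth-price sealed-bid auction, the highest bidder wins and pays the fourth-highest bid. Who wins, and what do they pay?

G pays €102

Sorting bids: 133 (G) > 116 (A) > 110 (H) > 102 (D) > 93 (E) > 83 (B) > …
G wins; payment is bid #4 in the ranking = €102.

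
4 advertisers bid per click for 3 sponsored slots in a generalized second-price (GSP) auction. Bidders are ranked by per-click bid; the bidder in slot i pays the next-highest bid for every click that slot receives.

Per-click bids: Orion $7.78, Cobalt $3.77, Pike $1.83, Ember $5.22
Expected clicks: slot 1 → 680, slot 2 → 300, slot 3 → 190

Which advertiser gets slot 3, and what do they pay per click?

Cobalt; $1.83 per click

Ranked by bid: $7.78 (Orion) > $5.22 (Ember) > $3.77 (Cobalt) > $1.83 (Pike)
Slot 3 goes to the third-ranked bidder, Cobalt, who pays the next bid down: $1.83/click.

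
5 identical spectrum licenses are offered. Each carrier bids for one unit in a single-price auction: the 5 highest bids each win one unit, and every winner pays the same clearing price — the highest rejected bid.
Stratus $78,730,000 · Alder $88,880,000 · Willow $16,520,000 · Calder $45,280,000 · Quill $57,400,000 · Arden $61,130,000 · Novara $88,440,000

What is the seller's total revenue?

Ordering the bids: 88,880,000 (Alder), 88,440,000 (Novara), 78,730,000 (Stratus), 61,130,000 (Arden), 57,400,000 (Quill), 45,280,000 (Calder), 16,520,000 (Willow)
The 5 highest are Alder, Novara, Stratus, Arden, Quill.
Clearing price = highest rejected bid = $45,280,000.
Total revenue = 5 × $45,280,000 = $226,400,000.

Total revenue: $226,400,000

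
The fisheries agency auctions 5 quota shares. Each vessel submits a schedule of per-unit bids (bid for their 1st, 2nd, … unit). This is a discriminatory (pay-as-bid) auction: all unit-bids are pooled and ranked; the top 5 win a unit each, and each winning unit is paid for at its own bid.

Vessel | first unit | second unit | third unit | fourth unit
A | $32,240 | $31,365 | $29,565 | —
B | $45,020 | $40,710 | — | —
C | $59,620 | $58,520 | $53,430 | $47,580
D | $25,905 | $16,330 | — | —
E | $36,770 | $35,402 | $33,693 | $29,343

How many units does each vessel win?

Pooled unit-bids ranked (top 5): 59,620 (C-1), 58,520 (C-2), 53,430 (C-3), 47,580 (C-4), 45,020 (B-1)
Next rejected bid: $40,710 (not a price — pay-as-bid).
Allocation: B 1, C 4.

B 1, C 4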